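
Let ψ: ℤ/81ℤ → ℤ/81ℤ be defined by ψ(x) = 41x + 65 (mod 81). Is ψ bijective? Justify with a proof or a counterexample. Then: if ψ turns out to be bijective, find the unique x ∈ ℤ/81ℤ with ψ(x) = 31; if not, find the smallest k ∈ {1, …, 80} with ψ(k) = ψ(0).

If ψ(a) = ψ(b), then 41a ≡ 41b (mod 81). Because gcd(41, 81) = 1, we may cancel 41 to get a ≡ b (mod 81).
We now compute 41⁻¹ mod 81 explicitly. Euclid's algorithm: 81 = 1·41 + 40, 41 = 1·40 + 1; back-substituting gives 1 = 2·41 − 1·81, so 41⁻¹ ≡ 2 (mod 81).
For any y ∈ ℤ/81ℤ, x = 2(y − 65) mod 81 satisfies ψ(x) = 41·2(y − 65) + 65 ≡ y (since 41·2 ≡ 1 mod 81). So every y has a preimage.
Thus ψ is bijective.
Since ψ is bijective, we compute ψ⁻¹(31): solve 41x + 65 ≡ 31 (mod 81), i.e. 41x ≡ 47 (mod 81).
Multiplying by 41⁻¹ = 2 gives x ≡ 2·47 = 94 = 1·81 + 13 ≡ 13 (mod 81).
Check: ψ(13) = 41·13 + 65 = 598 = 7·81 + 31 ≡ 31 (mod 81).

13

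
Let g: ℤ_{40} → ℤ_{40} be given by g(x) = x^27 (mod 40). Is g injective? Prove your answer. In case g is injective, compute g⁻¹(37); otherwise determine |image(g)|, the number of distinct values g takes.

g(0) = 0^27 = 0.
g(10): Repeated squaring mod 40: 10^1 ≡ 10, 10^2 ≡ 10² = 100 ≡ 20, 10^4 ≡ 20² = 400 ≡ 0, 10^8 ≡ 0² = 0, 10^16 ≡ 0² = 0. Since 27 = 16 + 8 + 2 + 1, 10^27 ≡ 0·0·20·10: 0·0 = 0, then 0·20 = 0, then 0·10 = 0. So 10^27 ≡ 0 (mod 40).
So g(0) = g(10) = 0 while 0 ≠ 10, hence g is not injective.
Since g is not injective, we determine |image(g)|. Computing x^27 mod 40 for each x (by repeated squaring, reducing mod 40 at every step), the values g(0), g(1), …, g(39) are: 0, 1, 8, 27, 24, 5, 16, 23, 32, 9, 0, 11, 8, 37, 24, 15, 16, 33, 32, 19, 0, 21, 8, 7, 24, 25, 16, 3, 32, 29, 0, 31, 8, 17, 24, 35, 16, 13, 32, 39.
The distinct values are {0, 1, 3, 5, 7, 8, 9, 11, 13, 15, 16, 17, 19, 21, 23, 24, 25, 27, 29, 31, 32, 33, 35, 37, 39}; there are 25 of them.

25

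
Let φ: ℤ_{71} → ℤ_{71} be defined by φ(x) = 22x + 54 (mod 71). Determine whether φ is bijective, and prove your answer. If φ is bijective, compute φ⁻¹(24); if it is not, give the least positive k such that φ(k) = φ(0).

18

Suppose φ(x_1) = φ(x_2) in ℤ_{71}. Then 22x_1 + 54 ≡ 22x_2 + 54 (mod 71), thus 22(x_1 − x_2) ≡ 0 (mod 71).
Since gcd(22, 71) = 1, 22 is invertible modulo 71, so x_1 − x_2 ≡ 0 (mod 71), i.e. x_1 = x_2.
We now compute 22⁻¹ mod 71 explicitly. Euclid's algorithm: 71 = 3·22 + 5, 22 = 4·5 + 2, 5 = 2·2 + 1; back-substituting gives 1 = 42·22 − 13·71, so 22⁻¹ ≡ 42 (mod 71).
For any y ∈ ℤ_{71}, x = 42(y − 54) mod 71 satisfies φ(x) = 22·42(y − 54) + 54 ≡ y (since 22·42 ≡ 1 mod 71). So every y has a preimage.
Hence φ is bijective.
Since φ is bijective, we find φ⁻¹(24): we need 22x ≡ 24 − 54 ≡ 41 (mod 71). Using 22⁻¹ = 42: x ≡ 42·41 = 1722 = 24·71 + 18, so x = 18.
Check: φ(18) = 22·18 + 54 = 450 = 6·71 + 24 ≡ 24 (mod 71).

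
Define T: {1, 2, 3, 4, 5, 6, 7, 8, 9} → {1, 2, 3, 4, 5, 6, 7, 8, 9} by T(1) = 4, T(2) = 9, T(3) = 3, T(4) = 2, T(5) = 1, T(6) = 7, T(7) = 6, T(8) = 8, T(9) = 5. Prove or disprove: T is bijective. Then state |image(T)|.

9

The values 4, 9, 3, 2, 1, 7, 6, 8, 5 are a permutation of {1, 2, 3, 4, 5, 6, 7, 8, 9}: each element appears exactly once.
So T is injective and surjective, hence bijective.
The image of T is {1, 2, 3, 4, 5, 6, 7, 8, 9}, which has 9 elements.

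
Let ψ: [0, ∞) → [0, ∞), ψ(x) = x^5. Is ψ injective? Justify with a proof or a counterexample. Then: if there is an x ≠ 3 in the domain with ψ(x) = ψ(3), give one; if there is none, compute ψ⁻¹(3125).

On [0, ∞), x ↦ x^5 is strictly increasing, so ψ(a) = ψ(b) forces a = b. Therefore ψ is injective.
Since x ↦ x^5 is strictly increasing on [0, ∞), it is injective there, so no x ≠ 3 in the domain has ψ(x) = ψ(3). We therefore compute ψ⁻¹(3125) = 3125^{1/5} = 5 (indeed 5^5 = 3125).

5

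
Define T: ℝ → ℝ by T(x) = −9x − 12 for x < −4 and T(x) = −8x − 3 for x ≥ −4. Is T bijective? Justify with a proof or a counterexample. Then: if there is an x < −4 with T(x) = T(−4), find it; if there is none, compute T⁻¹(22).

-41/9

Both pieces are strictly decreasing (slopes −9 and −8), so each is injective on its own interval.
The left piece maps (−∞, −4) onto (24, ∞); the right piece maps [−4, ∞) onto (−∞, 29].
These images overlap. In particular T(−4) = 29 (right piece), and solving −9x − 12 = 29 on the left piece gives x = −41/9 < −4.
So T(−41/9) = T(−4) with −41/9 ≠ −4, and T is not injective, hence not bijective. This x = −41/9 is the requested value below −4.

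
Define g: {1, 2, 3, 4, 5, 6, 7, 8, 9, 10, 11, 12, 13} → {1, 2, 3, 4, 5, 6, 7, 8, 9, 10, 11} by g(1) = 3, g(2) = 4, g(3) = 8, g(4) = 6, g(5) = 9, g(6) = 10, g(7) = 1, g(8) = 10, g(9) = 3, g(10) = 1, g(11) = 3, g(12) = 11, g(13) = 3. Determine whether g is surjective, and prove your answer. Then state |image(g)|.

8

No element maps to 2, so g is not surjective.
The image of g is {1, 3, 4, 6, 8, 9, 10, 11}, which has 8 elements.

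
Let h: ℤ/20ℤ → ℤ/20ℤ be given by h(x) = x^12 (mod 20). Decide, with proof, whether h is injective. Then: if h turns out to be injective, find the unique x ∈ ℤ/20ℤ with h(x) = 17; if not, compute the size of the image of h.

4

h(1) = 1^12 = 1.
h(3): Repeated squaring mod 20: 3^1 ≡ 3, 3^2 ≡ 3² = 9, 3^4 ≡ 9² = 81 ≡ 1, 3^8 ≡ 1² = 1. Since 12 = 8 + 4, 3^12 ≡ 1·1: 1·1 = 1. So 3^12 ≡ 1 (mod 20).
So h(1) = h(3) = 1 while 1 ≠ 3, so h is not injective.
Since h is not injective, we determine |image(h)|. Computing x^12 mod 20 for each x (by repeated squaring, reducing mod 20 at every step), the values h(0), h(1), …, h(19) are: 0, 1, 16, 1, 16, 5, 16, 1, 16, 1, 0, 1, 16, 1, 16, 5, 16, 1, 16, 1.
The distinct values are {0, 1, 5, 16}; there are 4 of them.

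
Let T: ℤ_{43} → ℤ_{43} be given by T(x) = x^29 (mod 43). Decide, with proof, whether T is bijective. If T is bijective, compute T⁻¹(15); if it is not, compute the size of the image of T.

Since 43 is prime, the nonzero elements of ℤ_{43} form a cyclic group of order 42.
As gcd(29, 42) = 1, raising to the 29th power is a bijection on this group: if a^29 ≡ b^29 then (ab^{−1})^29 = 1, and the only element of order dividing gcd(29, 42) = 1 is 1, so a = b.
With T(0) = 0 this makes T injective on all of ℤ_{43}, hence bijective (finite equal-size domain and codomain). In particular T is bijective.
Since T is bijective, we find the preimage of 15. The inverse of x ↦ x^29 on (ℤ_{43})^× is x ↦ x^29, because 29·29 = 841 = 20·42 + 1 ≡ 1 (mod 42) and x^{42} = 1 for x ≠ 0 (Fermat). So T⁻¹(15) = 15^29 mod 43.
Repeated squaring mod 43: 15^1 ≡ 15, 15^2 ≡ 15² = 225 ≡ 10, 15^4 ≡ 10² = 100 ≡ 14, 15^8 ≡ 14² = 196 ≡ 24, 15^16 ≡ 24² = 576 ≡ 17. Since 29 = 16 + 8 + 4 + 1, 15^29 ≡ 17·24·14·15: 17·24 = 408 ≡ 21, then 21·14 = 294 ≡ 36, then 36·15 = 540 ≡ 24. So 15^29 ≡ 24 (mod 43).
Hence T⁻¹(15) = 24.

24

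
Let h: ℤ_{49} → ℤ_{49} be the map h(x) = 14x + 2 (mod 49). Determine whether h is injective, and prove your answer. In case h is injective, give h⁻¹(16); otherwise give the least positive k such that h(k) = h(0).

We have gcd(14, 49) = 7 > 1. Taking s = 0 and t = 7: h(0) = 2 and h(7) = 14·7 + 2 = 100 ≡ 2 (mod 49).
So h(0) = h(7) while 0 ≠ 7, hence h is not injective.
Since h is not injective, we find the least positive k with h(k) = h(0): this means 14k ≡ 0 (mod 49), i.e. 49 ∣ 14k. Since gcd(14, 49) = 7, dividing through by 7 this holds exactly when 7 ∣ 2k, and as gcd(2, 7) = 1, exactly when 7 ∣ k.
The smallest positive such k is 7.

7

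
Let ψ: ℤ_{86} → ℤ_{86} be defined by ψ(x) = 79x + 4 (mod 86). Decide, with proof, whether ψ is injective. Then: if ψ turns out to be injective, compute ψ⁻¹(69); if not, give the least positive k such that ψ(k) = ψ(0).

3

By definition, injectivity means: for all u, v in the domain, ψ(u) = ψ(v) implies u = v.
If ψ(u) = ψ(v), then 79u ≡ 79v (mod 86). Because gcd(79, 86) = 1, we may cancel 79 to get u ≡ v (mod 86).
So ψ is injective.
We now compute 79⁻¹ mod 86 explicitly. Euclid's algorithm: 86 = 1·79 + 7, 79 = 11·7 + 2, 7 = 3·2 + 1; back-substituting gives 1 = 49·79 − 45·86, so 79⁻¹ ≡ 49 (mod 86).
Since ψ is injective, we find ψ⁻¹(69): we need 79x ≡ 69 − 4 ≡ 65 (mod 86). Using 79⁻¹ = 49: x ≡ 49·65 = 3185 = 37·86 + 3, so x = 3.
Check: ψ(3) = 79·3 + 4 = 241 = 2·86 + 69 ≡ 69 (mod 86).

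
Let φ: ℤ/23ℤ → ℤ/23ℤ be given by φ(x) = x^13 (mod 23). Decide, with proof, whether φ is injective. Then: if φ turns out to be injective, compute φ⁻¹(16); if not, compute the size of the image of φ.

Since 23 is prime, the nonzero elements of ℤ/23ℤ form a cyclic group of order 22.
As gcd(13, 22) = 1, raising to the 13th power is a bijection on this group: if x_1^13 ≡ x_2^13 then (x_1x_2^{−1})^13 = 1, and the only element of order dividing gcd(13, 22) = 1 is 1, so x_1 = x_2.
With φ(0) = 0 this makes φ injective on all of ℤ/23ℤ, hence bijective (finite equal-size domain and codomain). In particular φ is injective.
Since φ is injective, we find the preimage of 16. The inverse of x ↦ x^13 on (ℤ/23ℤ)^× is x ↦ x^17, because 13·17 = 221 = 10·22 + 1 ≡ 1 (mod 22) and x^{22} = 1 for x ≠ 0 (Fermat). So φ⁻¹(16) = 16^17 mod 23.
Repeated squaring mod 23: 16^1 ≡ 16, 16^2 ≡ 16² = 256 ≡ 3, 16^4 ≡ 3² = 9, 16^8 ≡ 9² = 81 ≡ 12, 16^16 ≡ 12² = 144 ≡ 6. Since 17 = 16 + 1, 16^17 ≡ 6·16: 6·16 = 96 ≡ 4. So 16^17 ≡ 4 (mod 23).
Hence φ⁻¹(16) = 4.

4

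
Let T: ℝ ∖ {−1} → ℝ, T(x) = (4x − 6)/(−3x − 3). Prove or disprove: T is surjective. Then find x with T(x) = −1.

9

If T(x) = −4/3, cross-multiplying gives −3(4x − 6) = 4(−3x − 3), which simplifies to 18 = −12 — false.  So −4/3 has no preimage and T is not surjective.
Solving T(x) = −1: cross-multiplying gives 4x − 6 = −1(−3x − 3), which rearranges to 1x = 9, so x = 9.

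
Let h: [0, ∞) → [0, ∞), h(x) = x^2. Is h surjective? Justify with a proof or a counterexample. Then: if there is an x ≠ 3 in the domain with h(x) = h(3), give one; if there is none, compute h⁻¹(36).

6

For any y ∈ [0, ∞), x = y^{1/2} ∈ [0, ∞) gives h(x) = y, so h is surjective.
Since x ↦ x^2 is strictly increasing on [0, ∞), it is injective there, so no x ≠ 3 in the domain has h(x) = h(3). We therefore compute h⁻¹(36) = 36^{1/2} = 6 (indeed 6^2 = 36).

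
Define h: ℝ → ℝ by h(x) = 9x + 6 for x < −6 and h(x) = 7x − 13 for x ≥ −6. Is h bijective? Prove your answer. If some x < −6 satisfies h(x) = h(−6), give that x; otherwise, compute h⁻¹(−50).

-61/9

Both pieces are strictly increasing (slopes 9 and 7), so each is injective on its own interval.
The left piece maps (−∞, −6) onto (−∞, −48); the right piece maps [−6, ∞) onto [−55, ∞).
These images overlap. In particular h(−6) = −55 (right piece), and solving 9x + 6 = −55 on the left piece gives x = −61/9 < −6.
So h(−61/9) = h(−6) with −61/9 ≠ −6, and h is not injective, hence not bijective. This x = −61/9 is the requested value below −6.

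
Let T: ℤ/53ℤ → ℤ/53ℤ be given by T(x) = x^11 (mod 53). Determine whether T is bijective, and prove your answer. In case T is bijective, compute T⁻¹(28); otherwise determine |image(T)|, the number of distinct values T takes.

47

Since 53 is prime, the nonzero elements of ℤ/53ℤ form a cyclic group of order 52.
As gcd(11, 52) = 1, raising to the 11th power is a bijection on this group: if x_1^11 ≡ x_2^11 then (x_1x_2^{−1})^11 = 1, and the only element of order dividing gcd(11, 52) = 1 is 1, so x_1 = x_2.
With T(0) = 0 this makes T injective on all of ℤ/53ℤ, hence bijective (finite equal-size domain and codomain). In particular T is bijective.
Since T is bijective, we find the preimage of 28. The inverse of x ↦ x^11 on (ℤ/53ℤ)^× is x ↦ x^19, because 11·19 = 209 = 4·52 + 1 ≡ 1 (mod 52) and x^{52} = 1 for x ≠ 0 (Fermat). So T⁻¹(28) = 28^19 mod 53.
Repeated squaring mod 53: 28^1 ≡ 28, 28^2 ≡ 28² = 784 ≡ 42, 28^4 ≡ 42² = 1764 ≡ 15, 28^8 ≡ 15² = 225 ≡ 13, 28^16 ≡ 13² = 169 ≡ 10. Since 19 = 16 + 2 + 1, 28^19 ≡ 10·42·28: 10·42 = 420 ≡ 49, then 49·28 = 1372 ≡ 47. So 28^19 ≡ 47 (mod 53).
Hence T⁻¹(28) = 47.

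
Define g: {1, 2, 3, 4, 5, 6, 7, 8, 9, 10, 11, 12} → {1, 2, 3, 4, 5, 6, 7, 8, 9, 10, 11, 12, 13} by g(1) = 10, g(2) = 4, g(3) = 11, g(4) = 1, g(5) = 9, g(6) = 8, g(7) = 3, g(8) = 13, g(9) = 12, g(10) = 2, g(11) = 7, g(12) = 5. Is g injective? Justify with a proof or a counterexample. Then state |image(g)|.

The values g(1), …, g(12) are 10, 4, 11, 1, 9, 8, 3, 13, 12, 2, 7, 5 — all distinct.
So g(x_1) = g(x_2) only when x_1 = x_2, and g is injective.
The image of g is {1, 2, 3, 4, 5, 7, 8, 9, 10, 11, 12, 13}, which has 12 elements.

12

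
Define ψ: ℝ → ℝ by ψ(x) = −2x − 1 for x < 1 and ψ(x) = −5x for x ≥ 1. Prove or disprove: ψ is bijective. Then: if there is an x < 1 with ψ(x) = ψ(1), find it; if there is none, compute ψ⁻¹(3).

-2

Both pieces are strictly decreasing (slopes −2 and −5), so each is injective on its own interval.
The left piece maps (−∞, 1) onto (−3, ∞); the right piece maps [1, ∞) onto (−∞, −5].
The images leave a gap (−3 has no preimage), so ψ is not surjective, hence not bijective.
Because the two images are disjoint, no x < 1 has ψ(x) = ψ(1), so we compute ψ⁻¹(3): 3 lies in (−3, ∞), so solve −2x − 1 = 3: x = (3 + 1)/(−2) = −2.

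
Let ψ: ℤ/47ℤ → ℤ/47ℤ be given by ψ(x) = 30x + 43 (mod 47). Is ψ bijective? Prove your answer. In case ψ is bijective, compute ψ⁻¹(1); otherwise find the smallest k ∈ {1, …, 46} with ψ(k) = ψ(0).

Recall that ψ is injective when ψ(x_1) = ψ(x_2) forces x_1 = x_2.
If ψ(x_1) = ψ(x_2), then 30x_1 ≡ 30x_2 (mod 47). Because gcd(30, 47) = 1, we may cancel 30 to get x_1 ≡ x_2 (mod 47).
We now compute 30⁻¹ mod 47 explicitly. Euclid's algorithm: 47 = 1·30 + 17, 30 = 1·17 + 13, 17 = 1·13 + 4, 13 = 3·4 + 1; back-substituting gives 1 = 11·30 − 7·47, so 30⁻¹ ≡ 11 (mod 47).
For any y ∈ ℤ/47ℤ, x = 11(y − 43) mod 47 satisfies ψ(x) = 30·11(y − 43) + 43 ≡ y (since 30·11 ≡ 1 mod 47). So every y has a preimage.
Thus ψ is bijective.
Since ψ is bijective, we compute ψ⁻¹(1): solve 30x + 43 ≡ 1 (mod 47), i.e. 30x ≡ 5 (mod 47).
Multiplying by 30⁻¹ = 11 gives x ≡ 11·5 = 55 = 1·47 + 8 ≡ 8 (mod 47).
Check: ψ(8) = 30·8 + 43 = 283 = 6·47 + 1 ≡ 1 (mod 47).

8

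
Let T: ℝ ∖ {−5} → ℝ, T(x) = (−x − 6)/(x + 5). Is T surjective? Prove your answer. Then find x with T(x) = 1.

-11/2

If T(x) = −1, cross-multiplying gives 1(−x − 6) = −1(x + 5), which simplifies to −6 = −5 — false.  So −1 has no preimage and T is not surjective.
Solving T(x) = 1: cross-multiplying gives −x − 6 = 1(x + 5), which rearranges to −2x = 11, so x = −11/2.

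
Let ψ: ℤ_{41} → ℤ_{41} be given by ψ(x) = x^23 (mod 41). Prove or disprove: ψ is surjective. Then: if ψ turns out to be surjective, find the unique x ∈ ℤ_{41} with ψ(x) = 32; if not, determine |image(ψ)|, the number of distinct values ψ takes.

Since 41 is prime, the nonzero elements of ℤ_{41} form a cyclic group of order 40.
As gcd(23, 40) = 1, raising to the 23rd power is a bijection on this group: if u^23 ≡ v^23 then (uv^{−1})^23 = 1, and the only element of order dividing gcd(23, 40) = 1 is 1, so u = v.
With ψ(0) = 0 this makes ψ injective on all of ℤ_{41}, hence bijective (finite equal-size domain and codomain). In particular ψ is surjective.
Since ψ is surjective, we find the preimage of 32. The inverse of x ↦ x^23 on (ℤ_{41})^× is x ↦ x^7, because 23·7 = 161 = 4·40 + 1 ≡ 1 (mod 40) and x^{40} = 1 for x ≠ 0 (Fermat). So ψ⁻¹(32) = 32^7 mod 41.
Repeated squaring mod 41: 32^1 ≡ 32, 32^2 ≡ 32² = 1024 ≡ 40, 32^4 ≡ 40² = 1600 ≡ 1. Since 7 = 4 + 2 + 1, 32^7 ≡ 1·40·32: 1·40 = 40, then 40·32 = 1280 ≡ 9. So 32^7 ≡ 9 (mod 41).
Hence ψ⁻¹(32) = 9.

9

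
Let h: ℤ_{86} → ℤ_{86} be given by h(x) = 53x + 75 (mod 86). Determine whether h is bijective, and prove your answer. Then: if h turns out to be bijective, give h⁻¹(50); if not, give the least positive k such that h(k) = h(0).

By definition, h is injective when h(u) = h(v) forces u = v.
Suppose h(u) = h(v) in ℤ_{86}. Then 53u + 75 ≡ 53v + 75 (mod 86), hence 53(u − v) ≡ 0 (mod 86).
Since gcd(53, 86) = 1, 53 is invertible modulo 86, therefore u − v ≡ 0 (mod 86), i.e. u = v.
We now compute 53⁻¹ mod 86 explicitly. Euclid's algorithm: 86 = 1·53 + 33, 53 = 1·33 + 20, 33 = 1·20 + 13, 20 = 1·13 + 7, 13 = 1·7 + 6, 7 = 1·6 + 1; back-substituting gives 1 = 13·53 − 8·86, so 53⁻¹ ≡ 13 (mod 86).
Then y ↦ 13(y − 75) is a two-sided inverse to h, so every y ∈ ℤ_{86} has a preimage.
Therefore h is bijective.
Since h is bijective, we compute h⁻¹(50): solve 53x + 75 ≡ 50 (mod 86), i.e. 53x ≡ 61 (mod 86).
Multiplying by 53⁻¹ = 13 gives x ≡ 13·61 = 793 = 9·86 + 19 ≡ 19 (mod 86).
Check: h(19) = 53·19 + 75 = 1082 = 12·86 + 50 ≡ 50 (mod 86).

19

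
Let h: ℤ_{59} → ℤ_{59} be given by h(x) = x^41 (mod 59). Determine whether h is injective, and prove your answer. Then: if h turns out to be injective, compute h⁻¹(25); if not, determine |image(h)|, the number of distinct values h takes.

57

Since 59 is prime, the nonzero elements of ℤ_{59} form a cyclic group of order 58.
As gcd(41, 58) = 1, raising to the 41st power is a bijection on this group: if s^41 ≡ t^41 then (st^{−1})^41 = 1, and the only element of order dividing gcd(41, 58) = 1 is 1, so s = t.
With h(0) = 0 this makes h injective on all of ℤ_{59}, hence bijective (finite equal-size domain and codomain). In particular h is injective.
Since h is injective, we find the preimage of 25. The inverse of x ↦ x^41 on (ℤ_{59})^× is x ↦ x^17, because 41·17 = 697 = 12·58 + 1 ≡ 1 (mod 58) and x^{58} = 1 for x ≠ 0 (Fermat). So h⁻¹(25) = 25^17 mod 59.
Repeated squaring mod 59: 25^1 ≡ 25, 25^2 ≡ 25² = 625 ≡ 35, 25^4 ≡ 35² = 1225 ≡ 45, 25^8 ≡ 45² = 2025 ≡ 19, 25^16 ≡ 19² = 361 ≡ 7. Since 17 = 16 + 1, 25^17 ≡ 7·25: 7·25 = 175 ≡ 57. So 25^17 ≡ 57 (mod 59).
Hence h⁻¹(25) = 57.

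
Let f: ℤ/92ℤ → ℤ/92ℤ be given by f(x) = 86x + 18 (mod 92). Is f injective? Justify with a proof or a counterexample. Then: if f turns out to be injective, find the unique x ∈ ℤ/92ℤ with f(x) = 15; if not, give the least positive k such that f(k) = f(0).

We have gcd(86, 92) = 2 > 1. Taking s = 0 and t = 46: f(0) = 18 and f(46) = 86·46 + 18 = 3974 ≡ 18 (mod 92).
So f(0) = f(46) while 0 ≠ 46, so f is not injective.
Since f is not injective, we find the least positive k with f(k) = f(0): this means 86k ≡ 0 (mod 92), i.e. 92 ∣ 86k. Since gcd(86, 92) = 2, dividing through by 2 this holds exactly when 46 ∣ 43k, and as gcd(43, 46) = 1, exactly when 46 ∣ k.
The smallest positive such k is 46.

46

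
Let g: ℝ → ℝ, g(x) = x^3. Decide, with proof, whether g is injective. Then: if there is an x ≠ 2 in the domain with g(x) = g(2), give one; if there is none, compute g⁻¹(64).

On ℝ, x ↦ x^3 is strictly increasing (since 3 is odd), so g(u) = g(v) forces u = v. Hence g is injective.
Since x ↦ x^3 is strictly increasing on ℝ, it is injective there, so no x ≠ 2 in the domain has g(x) = g(2). We therefore compute g⁻¹(64) = 64^{1/3} = 4 (indeed 4^3 = 64).

4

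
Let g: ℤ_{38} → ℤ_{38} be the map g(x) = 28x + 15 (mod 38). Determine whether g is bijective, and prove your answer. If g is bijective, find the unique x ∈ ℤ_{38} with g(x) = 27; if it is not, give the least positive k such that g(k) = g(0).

Recall that g is injective when g(s) = g(t) forces s = t.
We have gcd(28, 38) = 2 > 1. Taking s = 0 and t = 19: g(0) = 15 and g(19) = 28·19 + 15 = 547 ≡ 15 (mod 38).
So g(0) = g(19) while 0 ≠ 19, therefore g is not injective, hence not bijective.
Since g is not bijective, we find the least positive k with g(k) = g(0): this means 28k ≡ 0 (mod 38), i.e. 38 ∣ 28k. Since gcd(28, 38) = 2, dividing through by 2 this holds exactly when 19 ∣ 14k, and as gcd(14, 19) = 1, exactly when 19 ∣ k.
The smallest positive such k is 19.

19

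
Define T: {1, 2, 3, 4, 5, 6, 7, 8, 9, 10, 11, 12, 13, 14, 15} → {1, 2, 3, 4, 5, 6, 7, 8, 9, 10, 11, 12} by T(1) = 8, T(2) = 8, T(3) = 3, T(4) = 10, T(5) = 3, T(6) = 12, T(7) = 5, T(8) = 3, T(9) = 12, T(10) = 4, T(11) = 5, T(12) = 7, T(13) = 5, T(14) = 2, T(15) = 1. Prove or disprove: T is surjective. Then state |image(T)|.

9

No element maps to 6, so T is not surjective.
The image of T is {1, 2, 3, 4, 5, 7, 8, 10, 12}, which has 9 elements.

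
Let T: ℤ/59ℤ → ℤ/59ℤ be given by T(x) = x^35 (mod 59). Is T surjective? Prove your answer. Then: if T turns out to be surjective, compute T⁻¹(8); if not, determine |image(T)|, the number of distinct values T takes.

23

Since 59 is prime, the nonzero elements of ℤ/59ℤ form a cyclic group of order 58.
As gcd(35, 58) = 1, raising to the 35th power is a bijection on this group: if x_1^35 ≡ x_2^35 then (x_1x_2^{−1})^35 = 1, and the only element of order dividing gcd(35, 58) = 1 is 1, so x_1 = x_2.
With T(0) = 0 this makes T injective on all of ℤ/59ℤ, hence bijective (finite equal-size domain and codomain). In particular T is surjective.
Since T is surjective, we find the preimage of 8. The inverse of x ↦ x^35 on (ℤ/59ℤ)^× is x ↦ x^5, because 35·5 = 175 = 3·58 + 1 ≡ 1 (mod 58) and x^{58} = 1 for x ≠ 0 (Fermat). So T⁻¹(8) = 8^5 mod 59.
Repeated squaring mod 59: 8^1 ≡ 8, 8^2 ≡ 8² = 64 ≡ 5, 8^4 ≡ 5² = 25. Since 5 = 4 + 1, 8^5 ≡ 25·8: 25·8 = 200 ≡ 23. So 8^5 ≡ 23 (mod 59).
Hence T⁻¹(8) = 23.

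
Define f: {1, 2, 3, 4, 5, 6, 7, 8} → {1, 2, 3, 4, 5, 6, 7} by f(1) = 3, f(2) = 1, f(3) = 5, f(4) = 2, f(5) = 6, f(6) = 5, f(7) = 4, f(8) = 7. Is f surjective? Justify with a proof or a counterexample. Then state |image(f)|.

7

Every element of the codomain has a preimage: 1 = f(2), 2 = f(4), 3 = f(1), 4 = f(7), 5 = f(3), 6 = f(5), 7 = f(8).
Thus f is surjective.
The image of f is {1, 2, 3, 4, 5, 6, 7}, which has 7 elements.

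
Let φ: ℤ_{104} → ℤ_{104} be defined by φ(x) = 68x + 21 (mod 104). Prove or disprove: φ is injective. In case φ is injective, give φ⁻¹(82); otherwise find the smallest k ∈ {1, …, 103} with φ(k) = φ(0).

26

By definition, φ is injective when φ(u) = φ(v) forces u = v.
We have gcd(68, 104) = 4 > 1. Taking u = 0 and v = 26: φ(0) = 21 and φ(26) = 68·26 + 21 = 1789 ≡ 21 (mod 104).
So φ(0) = φ(26) while 0 ≠ 26, hence φ is not injective.
Since φ is not injective, we find the least positive k with φ(k) = φ(0): this means 68k ≡ 0 (mod 104), i.e. 104 ∣ 68k. Since gcd(68, 104) = 4, dividing through by 4 this holds exactly when 26 ∣ 17k, and as gcd(17, 26) = 1, exactly when 26 ∣ k.
The smallest positive such k is 26.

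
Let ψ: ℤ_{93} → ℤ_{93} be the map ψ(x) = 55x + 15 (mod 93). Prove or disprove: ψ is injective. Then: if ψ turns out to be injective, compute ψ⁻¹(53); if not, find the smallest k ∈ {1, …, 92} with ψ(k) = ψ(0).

92

If ψ(u) = ψ(v), then 55u ≡ 55v (mod 93). Because gcd(55, 93) = 1, we may cancel 55 to get u ≡ v (mod 93).
Hence ψ is injective.
We now compute 55⁻¹ mod 93 explicitly. Euclid's algorithm: 93 = 1·55 + 38, 55 = 1·38 + 17, 38 = 2·17 + 4, 17 = 4·4 + 1; back-substituting gives 1 = 22·55 − 13·93, so 55⁻¹ ≡ 22 (mod 93).
Since ψ is injective, we find ψ⁻¹(53): we need 55x ≡ 53 − 15 ≡ 38 (mod 93). Using 55⁻¹ = 22: x ≡ 22·38 = 836 = 8·93 + 92, so x = 92.
Check: ψ(92) = 55·92 + 15 = 5075 = 54·93 + 53 ≡ 53 (mod 93).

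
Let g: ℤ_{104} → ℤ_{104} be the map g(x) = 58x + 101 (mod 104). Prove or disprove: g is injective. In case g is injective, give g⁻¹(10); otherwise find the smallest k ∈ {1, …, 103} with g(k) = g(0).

52

We have gcd(58, 104) = 2 > 1. Taking x_1 = 0 and x_2 = 52: g(0) = 101 and g(52) = 58·52 + 101 = 3117 ≡ 101 (mod 104).
So g(0) = g(52) while 0 ≠ 52, thus g is not injective.
Since g is not injective, we find the least positive k with g(k) = g(0): this means 58k ≡ 0 (mod 104), i.e. 104 ∣ 58k. Since gcd(58, 104) = 2, dividing through by 2 this holds exactly when 52 ∣ 29k, and as gcd(29, 52) = 1, exactly when 52 ∣ k.
The smallest positive such k is 52.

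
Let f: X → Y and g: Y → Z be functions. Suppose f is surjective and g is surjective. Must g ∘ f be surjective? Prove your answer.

Let c ∈ Z. Since g is surjective, there is b ∈ Y with g(b) = c. Since f is surjective, there is a ∈ X with f(a) = b.
Then (g ∘ f)(a) = g(b) = c. Hence g ∘ f is surjective.

surjective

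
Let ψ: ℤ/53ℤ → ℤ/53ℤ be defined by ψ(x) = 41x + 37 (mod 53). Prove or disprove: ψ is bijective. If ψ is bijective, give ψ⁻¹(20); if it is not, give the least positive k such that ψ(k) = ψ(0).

50

Suppose ψ(a) = ψ(b) in ℤ/53ℤ. Then 41a + 37 ≡ 41b + 37 (mod 53), so 41(a − b) ≡ 0 (mod 53).
Since gcd(41, 53) = 1, 41 is invertible modulo 53, thus a − b ≡ 0 (mod 53), i.e. a = b.
We now compute 41⁻¹ mod 53 explicitly. Euclid's algorithm: 53 = 1·41 + 12, 41 = 3·12 + 5, 12 = 2·5 + 2, 5 = 2·2 + 1; back-substituting gives 1 = 22·41 − 17·53, so 41⁻¹ ≡ 22 (mod 53).
For any y ∈ ℤ/53ℤ, x = 22(y − 37) mod 53 satisfies ψ(x) = 41·22(y − 37) + 37 ≡ y (since 41·22 ≡ 1 mod 53). So every y has a preimage.
Thus ψ is bijective.
Since ψ is bijective, we find ψ⁻¹(20): we need 41x ≡ 20 − 37 ≡ 36 (mod 53). Using 41⁻¹ = 22: x ≡ 22·36 = 792 = 14·53 + 50, so x = 50.
Check: ψ(50) = 41·50 + 37 = 2087 = 39·53 + 20 ≡ 20 (mod 53).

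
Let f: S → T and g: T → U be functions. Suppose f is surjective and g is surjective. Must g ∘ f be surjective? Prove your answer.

surjective

Let c ∈ U. Since g is surjective, there is b ∈ T with g(b) = c. Since f is surjective, there is a ∈ S with f(a) = b.
Then (g ∘ f)(a) = g(b) = c. Thus g ∘ f is surjective.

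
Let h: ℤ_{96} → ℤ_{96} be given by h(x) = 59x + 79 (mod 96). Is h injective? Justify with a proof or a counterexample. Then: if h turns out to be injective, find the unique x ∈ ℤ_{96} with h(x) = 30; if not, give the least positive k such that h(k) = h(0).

By definition, h is injective when h(s) = h(t) forces s = t.
Suppose h(s) = h(t) in ℤ_{96}. Then 59s + 79 ≡ 59t + 79 (mod 96), so 59(s − t) ≡ 0 (mod 96).
Since gcd(59, 96) = 1, 59 is invertible modulo 96, thus s − t ≡ 0 (mod 96), i.e. s = t.
Hence h is injective.
We now compute 59⁻¹ mod 96 explicitly. Euclid's algorithm: 96 = 1·59 + 37, 59 = 1·37 + 22, 37 = 1·22 + 15, 22 = 1·15 + 7, 15 = 2·7 + 1; back-substituting gives 1 = 83·59 − 51·96, so 59⁻¹ ≡ 83 (mod 96).
Since h is injective, we compute h⁻¹(30): solve 59x + 79 ≡ 30 (mod 96), i.e. 59x ≡ 47 (mod 96).
Multiplying by 59⁻¹ = 83 gives x ≡ 83·47 = 3901 = 40·96 + 61 ≡ 61 (mod 96).
Check: h(61) = 59·61 + 79 = 3678 = 38·96 + 30 ≡ 30 (mod 96).

61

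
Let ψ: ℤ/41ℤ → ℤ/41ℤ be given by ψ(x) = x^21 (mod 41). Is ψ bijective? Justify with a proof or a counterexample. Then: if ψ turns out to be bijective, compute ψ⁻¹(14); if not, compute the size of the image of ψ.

Since 41 is prime, the nonzero elements of ℤ/41ℤ form a cyclic group of order 40.
As gcd(21, 40) = 1, raising to the 21st power is a bijection on this group: if s^21 ≡ t^21 then (st^{−1})^21 = 1, and the only element of order dividing gcd(21, 40) = 1 is 1, so s = t.
With ψ(0) = 0 this makes ψ injective on all of ℤ/41ℤ, hence bijective (finite equal-size domain and codomain). In particular ψ is bijective.
Since ψ is bijective, we find the preimage of 14. The inverse of x ↦ x^21 on (ℤ/41ℤ)^× is x ↦ x^21, because 21·21 = 441 = 11·40 + 1 ≡ 1 (mod 40) and x^{40} = 1 for x ≠ 0 (Fermat). So ψ⁻¹(14) = 14^21 mod 41.
Repeated squaring mod 41: 14^1 ≡ 14, 14^2 ≡ 14² = 196 ≡ 32, 14^4 ≡ 32² = 1024 ≡ 40, 14^8 ≡ 40² = 1600 ≡ 1, 14^16 ≡ 1² = 1. Since 21 = 16 + 4 + 1, 14^21 ≡ 1·40·14: 1·40 = 40, then 40·14 = 560 ≡ 27. So 14^21 ≡ 27 (mod 41).
Hence ψ⁻¹(14) = 27.

27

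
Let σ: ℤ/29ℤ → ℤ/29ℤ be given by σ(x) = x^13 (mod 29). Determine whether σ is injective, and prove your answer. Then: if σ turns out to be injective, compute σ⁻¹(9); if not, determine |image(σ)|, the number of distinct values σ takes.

Since 29 is prime, the nonzero elements of ℤ/29ℤ form a cyclic group of order 28.
As gcd(13, 28) = 1, raising to the 13th power is a bijection on this group: if a^13 ≡ b^13 then (ab^{−1})^13 = 1, and the only element of order dividing gcd(13, 28) = 1 is 1, so a = b.
With σ(0) = 0 this makes σ injective on all of ℤ/29ℤ, hence bijective (finite equal-size domain and codomain). In particular σ is injective.
Since σ is injective, we find the preimage of 9. The inverse of x ↦ x^13 on (ℤ/29ℤ)^× is x ↦ x^13, because 13·13 = 169 = 6·28 + 1 ≡ 1 (mod 28) and x^{28} = 1 for x ≠ 0 (Fermat). So σ⁻¹(9) = 9^13 mod 29.
Repeated squaring mod 29: 9^1 ≡ 9, 9^2 ≡ 9² = 81 ≡ 23, 9^4 ≡ 23² = 529 ≡ 7, 9^8 ≡ 7² = 49 ≡ 20. Since 13 = 8 + 4 + 1, 9^13 ≡ 20·7·9: 20·7 = 140 ≡ 24, then 24·9 = 216 ≡ 13. So 9^13 ≡ 13 (mod 29).
Hence σ⁻¹(9) = 13.

13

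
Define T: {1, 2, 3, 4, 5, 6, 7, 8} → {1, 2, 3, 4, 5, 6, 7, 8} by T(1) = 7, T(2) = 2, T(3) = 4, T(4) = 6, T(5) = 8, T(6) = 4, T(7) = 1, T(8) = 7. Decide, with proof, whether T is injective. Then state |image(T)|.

T(3) = 4 = T(6) with 3 ≠ 6, so T is not injective.
The image of T is {1, 2, 4, 6, 7, 8}, which has 6 elements.

6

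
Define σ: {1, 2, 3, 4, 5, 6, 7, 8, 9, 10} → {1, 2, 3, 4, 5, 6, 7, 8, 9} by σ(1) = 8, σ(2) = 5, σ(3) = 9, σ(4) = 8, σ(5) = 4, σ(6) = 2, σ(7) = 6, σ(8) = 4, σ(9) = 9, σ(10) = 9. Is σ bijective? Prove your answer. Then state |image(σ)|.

σ(1) = 8 = σ(4) with 1 ≠ 4, so σ is not injective, hence not bijective.
The image of σ is {2, 4, 5, 6, 8, 9}, which has 6 elements.

6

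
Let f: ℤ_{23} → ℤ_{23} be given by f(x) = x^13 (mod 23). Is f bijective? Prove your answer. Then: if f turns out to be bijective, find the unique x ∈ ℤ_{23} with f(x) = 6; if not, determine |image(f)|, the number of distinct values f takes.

Since 23 is prime, the nonzero elements of ℤ_{23} form a cyclic group of order 22.
As gcd(13, 22) = 1, raising to the 13th power is a bijection on this group: if x_1^13 ≡ x_2^13 then (x_1x_2^{−1})^13 = 1, and the only element of order dividing gcd(13, 22) = 1 is 1, so x_1 = x_2.
With f(0) = 0 this makes f injective on all of ℤ_{23}, hence bijective (finite equal-size domain and codomain). In particular f is bijective.
Since f is bijective, we find the preimage of 6. The inverse of x ↦ x^13 on (ℤ_{23})^× is x ↦ x^17, because 13·17 = 221 = 10·22 + 1 ≡ 1 (mod 22) and x^{22} = 1 for x ≠ 0 (Fermat). So f⁻¹(6) = 6^17 mod 23.
Repeated squaring mod 23: 6^1 ≡ 6, 6^2 ≡ 6² = 36 ≡ 13, 6^4 ≡ 13² = 169 ≡ 8, 6^8 ≡ 8² = 64 ≡ 18, 6^16 ≡ 18² = 324 ≡ 2. Since 17 = 16 + 1, 6^17 ≡ 2·6: 2·6 = 12. So 6^17 ≡ 12 (mod 23).
Hence f⁻¹(6) = 12.

12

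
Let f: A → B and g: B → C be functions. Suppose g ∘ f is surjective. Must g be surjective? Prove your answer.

Let c ∈ C. Since g ∘ f is surjective, some a ∈ A has g(f(a)) = c. Then b = f(a) ∈ B satisfies g(b) = c. So g is surjective.

surjective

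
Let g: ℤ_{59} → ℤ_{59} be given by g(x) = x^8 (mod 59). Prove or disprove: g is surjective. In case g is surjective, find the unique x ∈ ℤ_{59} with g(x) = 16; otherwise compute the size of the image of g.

g(29): Repeated squaring mod 59: 29^1 ≡ 29, 29^2 ≡ 29² = 841 ≡ 15, 29^4 ≡ 15² = 225 ≡ 48, 29^8 ≡ 48² = 2304 ≡ 3. So 29^8 ≡ 3 (mod 59).
g(30): Repeated squaring mod 59: 30^1 ≡ 30, 30^2 ≡ 30² = 900 ≡ 15, 30^4 ≡ 15² = 225 ≡ 48, 30^8 ≡ 48² = 2304 ≡ 3. So 30^8 ≡ 3 (mod 59).
So g(29) = g(30) = 3 while 29 ≠ 30, so g is not injective.
A non-injective map from the 59-element set ℤ_{59} to itself takes at most 58 distinct values, so it cannot be surjective. Hence g is not surjective.
Since g is not surjective, we determine |image(g)|. Computing x^8 mod 59 for each x (by repeated squaring, reducing mod 59 at every step), the values g(0), g(1), …, g(58) are: 0, 1, 20, 12, 46, 45, 4, 29, 35, 26, 15, 22, 21, 25, 49, 9, 51, 57, 48, 41, 5, 53, 27, 16, 7, 19, 28, 17, 36, 3, 3, 36, 17, 28, 19, 7, 16, 27, 53, 5, 41, 48, 57, 51, 9, 49, 25, 21, 22, 15, 26, 35, 29, 4, 45, 46, 12, 20, 1.
The distinct values are {0, 1, 3, 4, 5, 7, 9, 12, 15, 16, 17, 19, 20, 21, 22, 25, 26, 27, 28, 29, 35, 36, 41, 45, 46, 48, 49, 51, 53, 57}; there are 30 of them.

30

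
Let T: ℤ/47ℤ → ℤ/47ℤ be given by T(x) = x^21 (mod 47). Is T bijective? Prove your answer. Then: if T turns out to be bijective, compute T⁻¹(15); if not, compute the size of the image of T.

Since 47 is prime, the nonzero elements of ℤ/47ℤ form a cyclic group of order 46.
As gcd(21, 46) = 1, raising to the 21st power is a bijection on this group: if s^21 ≡ t^21 then (st^{−1})^21 = 1, and the only element of order dividing gcd(21, 46) = 1 is 1, so s = t.
With T(0) = 0 this makes T injective on all of ℤ/47ℤ, hence bijective (finite equal-size domain and codomain). In particular T is bijective.
Since T is bijective, we find the preimage of 15. The inverse of x ↦ x^21 on (ℤ/47ℤ)^× is x ↦ x^11, because 21·11 = 231 = 5·46 + 1 ≡ 1 (mod 46) and x^{46} = 1 for x ≠ 0 (Fermat). So T⁻¹(15) = 15^11 mod 47.
Repeated squaring mod 47: 15^1 ≡ 15, 15^2 ≡ 15² = 225 ≡ 37, 15^4 ≡ 37² = 1369 ≡ 6, 15^8 ≡ 6² = 36. Since 11 = 8 + 2 + 1, 15^11 ≡ 36·37·15: 36·37 = 1332 ≡ 16, then 16·15 = 240 ≡ 5. So 15^11 ≡ 5 (mod 47).
Hence T⁻¹(15) = 5.

5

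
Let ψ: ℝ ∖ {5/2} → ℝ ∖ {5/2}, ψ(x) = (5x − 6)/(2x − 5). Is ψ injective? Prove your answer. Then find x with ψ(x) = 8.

Suppose ψ(x_1) = ψ(x_2). Cross-multiplying: (5x_1 − 6)(2x_2 − 5) = (5x_2 − 6)(2x_1 − 5).
Expanding both sides and cancelling the symmetric terms leaves −13·(x_1 − x_2) = 0. Since −13 ≠ 0, x_1 = x_2. Therefore ψ is injective.
Solving ψ(x) = 8: cross-multiplying gives 5x − 6 = 8(2x − 5), which rearranges to −11x = −34, so x = 34/11.

34/11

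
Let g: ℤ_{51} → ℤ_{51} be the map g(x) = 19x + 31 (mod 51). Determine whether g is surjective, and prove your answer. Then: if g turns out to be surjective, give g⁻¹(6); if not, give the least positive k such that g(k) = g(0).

47

By definition, g is surjective if every y in the codomain equals g(x) for some x in the domain.
Since gcd(19, 51) = 1, 19 is invertible modulo 51. Euclid's algorithm: 51 = 2·19 + 13, 19 = 1·13 + 6, 13 = 2·6 + 1; back-substituting gives 1 = 43·19 − 16·51, so 19⁻¹ ≡ 43 (mod 51).
For any y ∈ ℤ_{51}, x = 43(y − 31) mod 51 satisfies g(x) = 19·43(y − 31) + 31 ≡ y (since 19·43 ≡ 1 mod 51). So every y has a preimage.
Hence g is surjective.
Since g is surjective, we compute g⁻¹(6): solve 19x + 31 ≡ 6 (mod 51), i.e. 19x ≡ 26 (mod 51).
Multiplying by 19⁻¹ = 43 gives x ≡ 43·26 = 1118 = 21·51 + 47 ≡ 47 (mod 51).
Check: g(47) = 19·47 + 31 = 924 = 18·51 + 6 ≡ 6 (mod 51).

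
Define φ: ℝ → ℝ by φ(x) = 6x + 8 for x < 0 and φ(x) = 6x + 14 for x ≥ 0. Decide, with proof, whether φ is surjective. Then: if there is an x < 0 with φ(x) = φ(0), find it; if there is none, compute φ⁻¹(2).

-1

Both pieces are strictly increasing (slopes 6 and 6), so each is injective on its own interval.
The left piece maps (−∞, 0) onto (−∞, 8); the right piece maps [0, ∞) onto [14, ∞).
The union (−∞, 8) ∪ [14, ∞) omits the interval between 8 and 14; in particular 8 has no preimage. So φ is not surjective.
Because the two images are disjoint, no x < 0 has φ(x) = φ(0), so we compute φ⁻¹(2): 2 lies in (−∞, 8), so solve 6x + 8 = 2: x = (2 − 8)/6 = −1.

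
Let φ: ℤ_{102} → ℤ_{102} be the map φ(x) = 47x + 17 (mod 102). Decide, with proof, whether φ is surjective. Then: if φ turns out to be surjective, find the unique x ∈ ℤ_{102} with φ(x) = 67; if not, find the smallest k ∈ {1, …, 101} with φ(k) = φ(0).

64

Recall that φ is surjective if every y in the codomain equals φ(x) for some x in the domain.
Since gcd(47, 102) = 1, 47 is invertible modulo 102. Euclid's algorithm: 102 = 2·47 + 8, 47 = 5·8 + 7, 8 = 1·7 + 1; back-substituting gives 1 = 89·47 − 41·102, so 47⁻¹ ≡ 89 (mod 102).
For any y ∈ ℤ_{102}, x = 89(y − 17) mod 102 satisfies φ(x) = 47·89(y − 17) + 17 ≡ y (since 47·89 ≡ 1 mod 102). So every y has a preimage.
Thus φ is surjective.
Since φ is surjective, we compute φ⁻¹(67): solve 47x + 17 ≡ 67 (mod 102), i.e. 47x ≡ 50 (mod 102).
Multiplying by 47⁻¹ = 89 gives x ≡ 89·50 = 4450 = 43·102 + 64 ≡ 64 (mod 102).
Check: φ(64) = 47·64 + 17 = 3025 = 29·102 + 67 ≡ 67 (mod 102).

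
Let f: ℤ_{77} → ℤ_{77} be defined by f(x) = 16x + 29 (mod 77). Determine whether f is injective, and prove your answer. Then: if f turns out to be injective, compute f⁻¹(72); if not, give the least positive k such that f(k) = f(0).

46

Suppose f(u) = f(v) in ℤ_{77}. Then 16u + 29 ≡ 16v + 29 (mod 77), so 16(u − v) ≡ 0 (mod 77).
Since gcd(16, 77) = 1, 16 is invertible modulo 77, therefore u − v ≡ 0 (mod 77), i.e. u = v.
Thus f is injective.
We now compute 16⁻¹ mod 77 explicitly. Euclid's algorithm: 77 = 4·16 + 13, 16 = 1·13 + 3, 13 = 4·3 + 1; back-substituting gives 1 = 53·16 − 11·77, so 16⁻¹ ≡ 53 (mod 77).
Since f is injective, we compute f⁻¹(72): solve 16x + 29 ≡ 72 (mod 77), i.e. 16x ≡ 43 (mod 77).
Multiplying by 16⁻¹ = 53 gives x ≡ 53·43 = 2279 = 29·77 + 46 ≡ 46 (mod 77).
Check: f(46) = 16·46 + 29 = 765 = 9·77 + 72 ≡ 72 (mod 77).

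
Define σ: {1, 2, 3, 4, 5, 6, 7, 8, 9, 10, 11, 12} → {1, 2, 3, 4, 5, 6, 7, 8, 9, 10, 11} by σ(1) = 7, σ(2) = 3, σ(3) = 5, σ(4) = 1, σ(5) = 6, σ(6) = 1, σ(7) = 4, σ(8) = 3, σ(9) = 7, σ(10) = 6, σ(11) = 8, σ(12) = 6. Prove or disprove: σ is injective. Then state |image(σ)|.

7

σ(4) = 1 = σ(6) with 4 ≠ 6, so σ is not injective.
The image of σ is {1, 3, 4, 5, 6, 7, 8}, which has 7 elements.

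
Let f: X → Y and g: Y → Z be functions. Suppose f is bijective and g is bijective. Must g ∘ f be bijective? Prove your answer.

Injectivity: if g(f(s)) = g(f(t)) then f(s) = f(t) (g injective) so s = t (f injective).
Surjectivity: for c ∈ Z pick b with g(b) = c, then a with f(a) = b; then (g ∘ f)(a) = c.
Hence g ∘ f is bijective.

bijective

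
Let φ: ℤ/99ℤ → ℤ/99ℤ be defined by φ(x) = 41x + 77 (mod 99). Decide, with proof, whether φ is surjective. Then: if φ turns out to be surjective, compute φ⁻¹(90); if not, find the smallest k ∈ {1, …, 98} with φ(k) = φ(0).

By definition, φ is surjective if every y in the codomain equals φ(x) for some x in the domain.
Since gcd(41, 99) = 1, 41 is invertible modulo 99. Euclid's algorithm: 99 = 2·41 + 17, 41 = 2·17 + 7, 17 = 2·7 + 3, 7 = 2·3 + 1; back-substituting gives 1 = 29·41 − 12·99, so 41⁻¹ ≡ 29 (mod 99).
Then y ↦ 29(y − 77) is a two-sided inverse to φ, so every y ∈ ℤ/99ℤ has a preimage.
Thus φ is surjective.
Since φ is surjective, we compute φ⁻¹(90): solve 41x + 77 ≡ 90 (mod 99), i.e. 41x ≡ 13 (mod 99).
Multiplying by 41⁻¹ = 29 gives x ≡ 29·13 = 377 = 3·99 + 80 ≡ 80 (mod 99).
Check: φ(80) = 41·80 + 77 = 3357 = 33·99 + 90 ≡ 90 (mod 99).

80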